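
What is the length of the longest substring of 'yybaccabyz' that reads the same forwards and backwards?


Scanning 'yybaccabyz' for palindromic substrings.
Substring at positions 1-8: 'ybaccaby'.
Check: reverse('ybaccaby') = 'ybaccaby' -> palindrome confirmed.
Neighbouring characters ('y' / 'z') break symmetry, so it cannot extend further.
No longer palindromic substring exists; longest length = 8

8


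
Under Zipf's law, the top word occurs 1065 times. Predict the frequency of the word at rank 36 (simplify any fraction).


Zipf's law: freq(rank) = f1 / rank
f1 = 1065, rank = 36
freq = 1065 / 36
GCD(1065, 36) = 3
Simplified: 355/12

355/12


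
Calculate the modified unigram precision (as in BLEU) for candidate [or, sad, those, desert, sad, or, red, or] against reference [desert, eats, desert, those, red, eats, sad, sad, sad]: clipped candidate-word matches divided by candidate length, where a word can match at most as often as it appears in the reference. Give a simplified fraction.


Reference word counts: {'desert': 2, 'eats': 2, 'red': 1, 'sad': 3, 'those': 1}
Checking each candidate word (with clipping):
  'or' -> not in reference -> no match (matches: 0)
  'sad' -> in reference (ref count 3, used 1/3) -> match (matches: 1)
  'those' -> in reference (ref count 1, used 1/1) -> match (matches: 2)
  'desert' -> in reference (ref count 2, used 1/2) -> match (matches: 3)
  'sad' -> in reference (ref count 3, used 2/3) -> match (matches: 4)
  'or' -> not in reference -> no match (matches: 4)
  'red' -> in reference (ref count 1, used 1/1) -> match (matches: 5)
  'or' -> not in reference -> no match (matches: 5)
Clipped matches: 5, Candidate length: 8
Precision = 5/8

5/8


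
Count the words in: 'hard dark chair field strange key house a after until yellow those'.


Counting words by splitting on spaces:
  Word 1: 'hard'
  Word 2: 'dark'
  Word 3: 'chair'
  Word 4: 'field'
  Word 5: 'strange'
  Word 6: 'key'
  Word 7: 'house'
  Word 8: 'a'
  Word 9: 'after'
  Word 10: 'until'
  Word 11: 'yellow'
  Word 12: 'those'
Total words: 12

12


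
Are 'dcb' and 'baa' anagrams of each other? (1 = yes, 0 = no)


Sort characters of 'dcb': 'bcd'
Sort characters of 'baa': 'aab'
Sorted forms differ -> they are NOT anagrams
Result: 0

0


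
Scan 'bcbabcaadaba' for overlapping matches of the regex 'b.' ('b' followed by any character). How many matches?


Pattern: b. means 'b' followed by any character.
Scanning 'bcbabcaadaba' position-by-position:
  Pos 0: window 'bc' -> MATCH
  Pos 1: window 'cb' -> no
  Pos 2: window 'ba' -> MATCH
  Pos 3: window 'ab' -> no
  Pos 4: window 'bc' -> MATCH
  Pos 5: window 'ca' -> no
  Pos 6: window 'aa' -> no
  Pos 7: window 'ad' -> no
  Pos 8: window 'da' -> no
  Pos 9: window 'ab' -> no
  Pos 10: window 'ba' -> MATCH
  Pos 11: window 'a' -> no
Total matches: 4

4


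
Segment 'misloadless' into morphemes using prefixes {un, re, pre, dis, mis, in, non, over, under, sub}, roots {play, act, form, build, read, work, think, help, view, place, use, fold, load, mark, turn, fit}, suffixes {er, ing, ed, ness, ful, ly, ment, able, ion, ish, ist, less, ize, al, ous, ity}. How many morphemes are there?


Segmenting 'misloadless' against the inventory:
  'mis' -> prefix (morpheme 1)
  'load' -> root (morpheme 2)
  'less' -> suffix (morpheme 3)
Total morphemes: 3

3


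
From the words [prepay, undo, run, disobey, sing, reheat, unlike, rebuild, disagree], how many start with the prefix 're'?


Checking each word for prefix 're':
  'prepay' -> no (count: 0)
  'undo' -> no (count: 0)
  'run' -> no (count: 0)
  'disobey' -> no (count: 0)
  'sing' -> no (count: 0)
  'reheat' -> YES, starts with 're' (count: 1)
  'unlike' -> no (count: 1)
  'rebuild' -> YES, starts with 're' (count: 2)
  'disagree' -> no (count: 2)
Total with prefix 're': 2

2


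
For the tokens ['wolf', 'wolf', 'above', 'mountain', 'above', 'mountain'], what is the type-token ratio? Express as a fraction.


Tokens: 6
Unique types: ('above', 'mountain', 'wolf') = 3
TTR = 3/6
Simplify: divide both by 3 -> 1/2
TTR = 1/2

1/2


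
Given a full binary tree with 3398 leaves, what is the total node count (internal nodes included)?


Leaf nodes (terminals): 3398
Internal nodes = n - 1 = 3398 - 1 = 3397
Total = leaves + internal = 3398 + 3397 = 6795

6795


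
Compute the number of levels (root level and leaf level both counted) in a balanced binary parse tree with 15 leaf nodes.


In a balanced binary tree with n leaves the deepest leaf is ceil(log2(n)) edges below the root,
so counting node levels inclusive of root and leaves gives ceil(log2(n)) + 1 levels.
log2(15) = 3.9069
ceil(3.9069) = 4
levels = 4 + 1 = 5

5


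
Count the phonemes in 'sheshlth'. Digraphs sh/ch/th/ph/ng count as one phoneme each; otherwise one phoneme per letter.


Parsing 'sheshlth' greedily, digraphs first:
  'sh' -> digraph (1 consonant phoneme) (phonemes so far: 1)
  'e' -> vowel phoneme (phonemes so far: 2)
  'sh' -> digraph (1 consonant phoneme) (phonemes so far: 3)
  'l' -> consonant phoneme (phonemes so far: 4)
  'th' -> digraph (1 consonant phoneme) (phonemes so far: 5)
Total phonemes: 5

5


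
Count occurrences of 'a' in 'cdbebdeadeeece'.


Scanning 'cdbebdeadeeece' for 'a':
  Position 7: 'a' -> MATCH (count: 1)
Total occurrences of 'a': 1

1


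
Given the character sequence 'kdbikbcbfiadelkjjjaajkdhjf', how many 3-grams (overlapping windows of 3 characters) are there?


String 'kdbikbcbfiadelkjjjaajkdhjf' has length L = 26.
Number of overlapping n-grams = L - n + 1
Substituting: 26 - 3 + 1 = 24

24


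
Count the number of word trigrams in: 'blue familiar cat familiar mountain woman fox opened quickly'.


Word trigrams from [9] words:
  Trigram 1: (blue familiar cat)
  Trigram 2: (familiar cat familiar)
  Trigram 3: (cat familiar mountain)
  Trigram 4: (familiar mountain woman)
  Trigram 5: (mountain woman fox)
  Trigram 6: (woman fox opened)
  Trigram 7: (fox opened quickly)
Total word trigrams: 9 - 2 = 7

7


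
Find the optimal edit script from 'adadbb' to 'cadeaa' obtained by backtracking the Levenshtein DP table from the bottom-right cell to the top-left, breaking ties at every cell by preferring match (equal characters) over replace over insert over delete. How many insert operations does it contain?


Edit distance = 5. Backtracking from cell (6, 6) with preference match > replace > insert > delete,
then listing the resulting alignment 'adadbb' -> 'cadeaa' left to right:
  Step 1: insert 'c' [insertion #1]
  Step 2: keep 'a'
  Step 3: keep 'd'
  Step 4: delete 'a'
  Step 5: replace d->e
  Step 6: replace b->a
  Step 7: replace b->a
Total insertions: 1

1


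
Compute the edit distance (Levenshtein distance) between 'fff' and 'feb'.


Building DP table for s1='fff' (len 3) and s2='feb' (len 3):
       f  e  b
    0  1  2  3
  f 1  0  1  2
  f 2  1  1  2
  f 3  2  2  2
Edit distance = dp[3][3] = 2

2


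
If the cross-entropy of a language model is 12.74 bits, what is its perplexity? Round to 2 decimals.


Perplexity formula: PP = 2^H
H = 12.74
PP = 2^12.74
Decompose: 2^12.74 = 2^12 * 2^0.74
2^12 = 4096, 2^0.74 ~ 1.6701758
PP ~ 4096 * 1.6701758 = 6841.0400768
Rounded to 2 decimals: 6841.04

6841.04


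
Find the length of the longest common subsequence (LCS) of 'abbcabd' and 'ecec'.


DP table for LCS of 'abbcabd' and 'ecec':
       e  c  e  c
    0  0  0  0  0
  a 0  0  0  0  0
  b 0  0  0  0  0
  b 0  0  0  0  0
  c 0  0  1  1  1
  a 0  0  1  1  1
  b 0  0  1  1  1
  d 0  0  1  1  1
LCS: 'c'
LCS length = 1

1


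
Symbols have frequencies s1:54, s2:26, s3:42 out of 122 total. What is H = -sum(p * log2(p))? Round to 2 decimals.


Computing entropy H = -sum(p_i * log2(p_i)):
  s1: p = 54/122 = 0.4426, -p*log2(p) = 0.5205
  s2: p = 26/122 = 0.2131, -p*log2(p) = 0.4753
  s3: p = 42/122 = 0.3443, -p*log2(p) = 0.5296
H = sum of terms = 1.5254
Rounded to 2 decimals: 1.53

1.53


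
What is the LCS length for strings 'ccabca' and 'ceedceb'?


DP table for LCS of 'ccabca' and 'ceedceb':
       c  e  e  d  c  e  b
    0  0  0  0  0  0  0  0
  c 0  1  1  1  1  1  1  1
  c 0  1  1  1  1  2  2  2
  a 0  1  1  1  1  2  2  2
  b 0  1  1  1  1  2  2  3
  c 0  1  1  1  1  2  2  3
  a 0  1  1  1  1  2  2  3
LCS: 'ccb'
LCS length = 3

3


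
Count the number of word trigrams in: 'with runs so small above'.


Word trigrams from [5] words:
  Trigram 1: (with runs so)
  Trigram 2: (runs so small)
  Trigram 3: (so small above)
Total word trigrams: 5 - 2 = 3

3


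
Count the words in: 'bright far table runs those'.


Counting words by splitting on spaces:
  Word 1: 'bright'
  Word 2: 'far'
  Word 3: 'table'
  Word 4: 'runs'
  Word 5: 'those'
Total words: 5

5


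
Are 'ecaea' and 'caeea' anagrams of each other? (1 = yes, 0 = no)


Sort characters of 'ecaea': 'aacee'
Sort characters of 'caeea': 'aacee'
Sorted forms match -> they ARE anagrams
Result: 1

1


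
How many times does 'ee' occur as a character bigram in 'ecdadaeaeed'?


Scanning 'ecdadaeaeed' for bigram 'ee':
  Position 0: 'ec' -> no
  Position 1: 'cd' -> no
  Position 2: 'da' -> no
  Position 3: 'ad' -> no
  Position 4: 'da' -> no
  Position 5: 'ae' -> no
  Position 6: 'ea' -> no
  Position 7: 'ae' -> no
  Position 8: 'ee' -> MATCH
  Position 9: 'ed' -> no
Total matches: 1

1


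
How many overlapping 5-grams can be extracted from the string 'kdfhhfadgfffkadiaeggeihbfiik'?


String 'kdfhhfadgfffkadiaeggeihbfiik' has length L = 28.
Number of overlapping n-grams = L - n + 1
Substituting: 28 - 5 + 1 = 24

24


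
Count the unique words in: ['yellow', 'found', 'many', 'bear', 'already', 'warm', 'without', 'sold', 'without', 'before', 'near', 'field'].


Listing all tokens and tracking unique types:
  Token 1: 'yellow' -> NEW (unique so far: 1)
  Token 2: 'found' -> NEW (unique so far: 2)
  Token 3: 'many' -> NEW (unique so far: 3)
  Token 4: 'bear' -> NEW (unique so far: 4)
  Token 5: 'already' -> NEW (unique so far: 5)
  Token 6: 'warm' -> NEW (unique so far: 6)
  Token 7: 'without' -> NEW (unique so far: 7)
  Token 8: 'sold' -> NEW (unique so far: 8)
  Token 9: 'without' -> duplicate (unique so far: 8)
  Token 10: 'before' -> NEW (unique so far: 9)
  Token 11: 'near' -> NEW (unique so far: 10)
  Token 12: 'field' -> NEW (unique so far: 11)
Unique types: ('already', 'bear', 'before', 'field', 'found', 'many', 'near', 'sold', 'warm', 'without', 'yellow')
Vocabulary size: 11

11


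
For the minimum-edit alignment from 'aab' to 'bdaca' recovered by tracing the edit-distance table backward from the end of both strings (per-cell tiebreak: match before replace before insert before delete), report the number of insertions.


Edit distance = 4. Backtracking from cell (3, 5) with preference match > replace > insert > delete,
then listing the resulting alignment 'aab' -> 'bdaca' left to right:
  Step 1: insert 'b' [insertion #1]
  Step 2: insert 'd' [insertion #2]
  Step 3: keep 'a'
  Step 4: replace a->c
  Step 5: replace b->a
Total insertions: 2

2


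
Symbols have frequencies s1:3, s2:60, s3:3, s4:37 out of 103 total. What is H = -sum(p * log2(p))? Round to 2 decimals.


Computing entropy H = -sum(p_i * log2(p_i)):
  s1: p = 3/103 = 0.0291, -p*log2(p) = 0.1486
  s2: p = 60/103 = 0.5825, -p*log2(p) = 0.4541
  s3: p = 3/103 = 0.0291, -p*log2(p) = 0.1486
  s4: p = 37/103 = 0.3592, -p*log2(p) = 0.5306
H = sum of terms = 1.2819
Rounded to 2 decimals: 1.28

1.28


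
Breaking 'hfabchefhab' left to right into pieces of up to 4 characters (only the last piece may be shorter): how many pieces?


'hfabchefhab' has 11 characters.
Chunking with max size 4:
  Chunk 1: 'hfab' (positions 0-3)
  Chunk 2: 'chef' (positions 4-7)
  Chunk 3: 'hab' (positions 8-10)
Total chunks: ceil(11 / 4) = 3

3


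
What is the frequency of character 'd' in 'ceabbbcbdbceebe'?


Scanning 'ceabbbcbdbceebe' for 'd':
  Position 8: 'd' -> MATCH (count: 1)
Total occurrences of 'd': 1

1


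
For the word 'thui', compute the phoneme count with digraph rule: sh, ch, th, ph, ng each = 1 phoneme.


Parsing 'thui' greedily, digraphs first:
  'th' -> digraph (1 consonant phoneme) (phonemes so far: 1)
  'u' -> vowel phoneme (phonemes so far: 2)
  'i' -> vowel phoneme (phonemes so far: 3)
Total phonemes: 3

3


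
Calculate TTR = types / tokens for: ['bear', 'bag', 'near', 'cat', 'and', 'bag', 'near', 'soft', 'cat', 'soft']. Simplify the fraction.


Tokens: 10
Unique types: ('and', 'bag', 'bear', 'cat', 'near', 'soft') = 6
TTR = 6/10
Simplify: divide both by 2 -> 3/5
TTR = 3/5

3/5


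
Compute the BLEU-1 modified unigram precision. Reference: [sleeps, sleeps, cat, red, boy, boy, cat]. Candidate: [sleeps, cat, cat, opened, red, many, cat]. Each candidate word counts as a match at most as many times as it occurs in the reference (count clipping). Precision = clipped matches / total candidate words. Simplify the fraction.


Reference word counts: {'boy': 2, 'cat': 2, 'red': 1, 'sleeps': 2}
Checking each candidate word (with clipping):
  'sleeps' -> in reference (ref count 2, used 1/2) -> match (matches: 1)
  'cat' -> in reference (ref count 2, used 1/2) -> match (matches: 2)
  'cat' -> in reference (ref count 2, used 2/2) -> match (matches: 3)
  'opened' -> not in reference -> no match (matches: 3)
  'red' -> in reference (ref count 1, used 1/1) -> match (matches: 4)
  'many' -> not in reference -> no match (matches: 4)
  'cat' -> ref count 2 already used up (2/2) -> clipped, no match (matches: 4)
Clipped matches: 4, Candidate length: 7
Precision = 4/7

4/7


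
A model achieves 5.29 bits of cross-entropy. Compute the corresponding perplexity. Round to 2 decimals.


Perplexity formula: PP = 2^H
H = 5.29
PP = 2^5.29
Decompose: 2^5.29 = 2^5 * 2^0.29
2^5 = 32, 2^0.29 ~ 1.2226403
PP ~ 32 * 1.2226403 = 39.1244896
Rounded to 2 decimals: 39.12

39.12


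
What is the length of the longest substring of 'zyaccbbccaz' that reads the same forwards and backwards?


Scanning 'zyaccbbccaz' for palindromic substrings.
Substring at positions 2-9: 'accbbcca'.
Check: reverse('accbbcca') = 'accbbcca' -> palindrome confirmed.
Neighbouring characters ('y' / 'z') break symmetry, so it cannot extend further.
No longer palindromic substring exists; longest length = 8

8


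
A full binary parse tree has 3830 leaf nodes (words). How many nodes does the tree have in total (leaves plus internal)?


Leaf nodes (terminals): 3830
Internal nodes = n - 1 = 3830 - 1 = 3829
Total = leaves + internal = 3830 + 3829 = 7659

7659


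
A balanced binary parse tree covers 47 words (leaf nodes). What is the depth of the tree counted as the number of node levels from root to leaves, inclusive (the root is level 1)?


In a balanced binary tree with n leaves the deepest leaf is ceil(log2(n)) edges below the root,
so counting node levels inclusive of root and leaves gives ceil(log2(n)) + 1 levels.
log2(47) = 5.5546
ceil(5.5546) = 6
levels = 6 + 1 = 7

7


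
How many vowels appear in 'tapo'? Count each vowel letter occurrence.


Scanning each character of 'tapo':
  Position 1: 't' -> consonant (running count: 0)
  Position 2: 'a' -> vowel (running count: 1)
  Position 3: 'p' -> consonant (running count: 1)
  Position 4: 'o' -> vowel (running count: 2)
Total vowels: 2

2


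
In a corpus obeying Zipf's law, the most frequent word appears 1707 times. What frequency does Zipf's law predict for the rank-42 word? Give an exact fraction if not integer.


Zipf's law: freq(rank) = f1 / rank
f1 = 1707, rank = 42
freq = 1707 / 42
GCD(1707, 42) = 3
Simplified: 569/14

569/14


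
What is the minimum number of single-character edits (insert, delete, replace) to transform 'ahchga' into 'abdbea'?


Building DP table for s1='ahchga' (len 6) and s2='abdbea' (len 6):
       a  b  d  b  e  a
    0  1  2  3  4  5  6
  a 1  0  1  2  3  4  5
  h 2  1  1  2  3  4  5
  c 3  2  2  2  3  4  5
  h 4  3  3  3  3  4  5
  g 5  4  4  4  4  4  5
  a 6  5  5  5  5  5  4
Edit distance = dp[6][6] = 4

4


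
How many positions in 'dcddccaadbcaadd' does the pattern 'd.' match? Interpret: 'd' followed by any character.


Pattern: d. means 'd' followed by any character.
Scanning 'dcddccaadbcaadd' position-by-position:
  Pos 0: window 'dc' -> MATCH
  Pos 1: window 'cd' -> no
  Pos 2: window 'dd' -> MATCH
  Pos 3: window 'dc' -> MATCH
  Pos 4: window 'cc' -> no
  Pos 5: window 'ca' -> no
  Pos 6: window 'aa' -> no
  Pos 7: window 'ad' -> no
  Pos 8: window 'db' -> MATCH
  Pos 9: window 'bc' -> no
  Pos 10: window 'ca' -> no
  Pos 11: window 'aa' -> no
  Pos 12: window 'ad' -> no
  Pos 13: window 'dd' -> MATCH
  Pos 14: window 'd' -> no
Total matches: 5

5


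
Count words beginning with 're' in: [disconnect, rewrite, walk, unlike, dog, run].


Checking each word for prefix 're':
  'disconnect' -> no (count: 0)
  'rewrite' -> YES, starts with 're' (count: 1)
  'walk' -> no (count: 1)
  'unlike' -> no (count: 1)
  'dog' -> no (count: 1)
  'run' -> no (count: 1)
Total with prefix 're': 1

1


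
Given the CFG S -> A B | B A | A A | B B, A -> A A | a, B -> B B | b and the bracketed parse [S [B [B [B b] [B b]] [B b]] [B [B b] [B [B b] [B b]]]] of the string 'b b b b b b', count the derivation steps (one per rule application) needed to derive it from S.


Every bracketed nonterminal node [X ...] in the tree is produced by exactly one rule application.
Reading the tree off as a leftmost derivation:
  Step 1: S  =>  B B   (applied S -> B B)
  Step 2: B B  =>  B B B   (applied B -> B B)
  Step 3: B B B  =>  B B B B   (applied B -> B B)
  Step 4: B B B B  =>  b B B B   (applied B -> b)
  Step 5: b B B B  =>  b b B B   (applied B -> b)
  Step 6: b b B B  =>  b b b B   (applied B -> b)
  Step 7: b b b B  =>  b b b B B   (applied B -> B B)
  Step 8: b b b B B  =>  b b b b B   (applied B -> b)
  Step 9: b b b b B  =>  b b b b B B   (applied B -> B B)
  Step 10: b b b b B B  =>  b b b b b B   (applied B -> b)
  Step 11: b b b b b B  =>  b b b b b b   (applied B -> b)
Final yield: b b b b b b
Total rewrite steps: 11

11


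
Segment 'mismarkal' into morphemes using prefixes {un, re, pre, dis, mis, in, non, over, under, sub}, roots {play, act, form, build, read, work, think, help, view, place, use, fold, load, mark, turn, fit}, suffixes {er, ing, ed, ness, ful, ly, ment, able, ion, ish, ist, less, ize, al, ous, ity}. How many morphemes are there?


Segmenting 'mismarkal' against the inventory:
  'mis' -> prefix (morpheme 1)
  'mark' -> root (morpheme 2)
  'al' -> suffix (morpheme 3)
Total morphemes: 3

3


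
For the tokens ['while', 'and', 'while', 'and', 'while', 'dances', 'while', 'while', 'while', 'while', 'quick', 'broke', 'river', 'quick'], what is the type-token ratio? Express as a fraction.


Tokens: 14
Unique types: ('and', 'broke', 'dances', 'quick', 'river', 'while') = 6
TTR = 6/14
Simplify: divide both by 2 -> 3/7
TTR = 3/7

3/7


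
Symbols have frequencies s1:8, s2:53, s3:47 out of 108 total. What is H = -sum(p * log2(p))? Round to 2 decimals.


Computing entropy H = -sum(p_i * log2(p_i)):
  s1: p = 8/108 = 0.0741, -p*log2(p) = 0.2781
  s2: p = 53/108 = 0.4907, -p*log2(p) = 0.5040
  s3: p = 47/108 = 0.4352, -p*log2(p) = 0.5224
H = sum of terms = 1.3045
Rounded to 2 decimals: 1.30

1.30


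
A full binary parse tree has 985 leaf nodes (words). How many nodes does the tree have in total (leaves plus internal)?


Leaf nodes (terminals): 985
Internal nodes = n - 1 = 985 - 1 = 984
Total = leaves + internal = 985 + 984 = 1969

1969


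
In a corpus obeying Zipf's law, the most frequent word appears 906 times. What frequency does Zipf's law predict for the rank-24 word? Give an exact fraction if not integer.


Zipf's law: freq(rank) = f1 / rank
f1 = 906, rank = 24
freq = 906 / 24
GCD(906, 24) = 6
Simplified: 151/4

151/4


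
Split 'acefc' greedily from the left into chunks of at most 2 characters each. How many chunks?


'acefc' has 5 characters.
Chunking with max size 2:
  Chunk 1: 'ac' (positions 0-1)
  Chunk 2: 'ef' (positions 2-3)
  Chunk 3: 'c' (positions 4-4)
Total chunks: ceil(5 / 2) = 3

3


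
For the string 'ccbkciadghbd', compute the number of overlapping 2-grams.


String 'ccbkciadghbd' has length L = 12.
Number of overlapping n-grams = L - n + 1
Substituting: 12 - 2 + 1 = 11

11


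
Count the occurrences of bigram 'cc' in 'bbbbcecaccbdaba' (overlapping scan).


Scanning 'bbbbcecaccbdaba' for bigram 'cc':
  Position 0: 'bb' -> no
  Position 1: 'bb' -> no
  Position 2: 'bb' -> no
  Position 3: 'bc' -> no
  Position 4: 'ce' -> no
  Position 5: 'ec' -> no
  Position 6: 'ca' -> no
  Position 7: 'ac' -> no
  Position 8: 'cc' -> MATCH
  Position 9: 'cb' -> no
  Position 10: 'bd' -> no
  Position 11: 'da' -> no
  Position 12: 'ab' -> no
  Position 13: 'ba' -> no
Total matches: 1

1


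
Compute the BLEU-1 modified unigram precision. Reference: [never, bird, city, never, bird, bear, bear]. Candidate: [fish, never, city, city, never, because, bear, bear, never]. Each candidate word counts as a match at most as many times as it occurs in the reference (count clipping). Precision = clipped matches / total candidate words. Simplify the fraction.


Reference word counts: {'bear': 2, 'bird': 2, 'city': 1, 'never': 2}
Checking each candidate word (with clipping):
  'fish' -> not in reference -> no match (matches: 0)
  'never' -> in reference (ref count 2, used 1/2) -> match (matches: 1)
  'city' -> in reference (ref count 1, used 1/1) -> match (matches: 2)
  'city' -> ref count 1 already used up (1/1) -> clipped, no match (matches: 2)
  'never' -> in reference (ref count 2, used 2/2) -> match (matches: 3)
  'because' -> not in reference -> no match (matches: 3)
  'bear' -> in reference (ref count 2, used 1/2) -> match (matches: 4)
  'bear' -> in reference (ref count 2, used 2/2) -> match (matches: 5)
  'never' -> ref count 2 already used up (2/2) -> clipped, no match (matches: 5)
Clipped matches: 5, Candidate length: 9
Precision = 5/9

5/9


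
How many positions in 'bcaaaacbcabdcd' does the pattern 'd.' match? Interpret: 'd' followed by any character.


Pattern: d. means 'd' followed by any character.
Scanning 'bcaaaacbcabdcd' position-by-position:
  Pos 0: window 'bc' -> no
  Pos 1: window 'ca' -> no
  Pos 2: window 'aa' -> no
  Pos 3: window 'aa' -> no
  Pos 4: window 'aa' -> no
  Pos 5: window 'ac' -> no
  Pos 6: window 'cb' -> no
  Pos 7: window 'bc' -> no
  Pos 8: window 'ca' -> no
  Pos 9: window 'ab' -> no
  Pos 10: window 'bd' -> no
  Pos 11: window 'dc' -> MATCH
  Pos 12: window 'cd' -> no
  Pos 13: window 'd' -> no
Total matches: 1

1


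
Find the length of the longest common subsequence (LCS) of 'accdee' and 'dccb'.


DP table for LCS of 'accdee' and 'dccb':
       d  c  c  b
    0  0  0  0  0
  a 0  0  0  0  0
  c 0  0  1  1  1
  c 0  0  1  2  2
  d 0  1  1  2  2
  e 0  1  1  2  2
  e 0  1  1  2  2
LCS: 'cc'
LCS length = 2

2


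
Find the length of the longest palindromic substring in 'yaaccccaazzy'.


Scanning 'yaaccccaazzy' for palindromic substrings.
Substring at positions 1-8: 'aaccccaa'.
Check: reverse('aaccccaa') = 'aaccccaa' -> palindrome confirmed.
Neighbouring characters ('y' / 'z') break symmetry, so it cannot extend further.
No longer palindromic substring exists; longest length = 8

8


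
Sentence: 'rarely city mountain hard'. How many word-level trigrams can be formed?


Word trigrams from [4] words:
  Trigram 1: (rarely city mountain)
  Trigram 2: (city mountain hard)
Total word trigrams: 4 - 2 = 2

2


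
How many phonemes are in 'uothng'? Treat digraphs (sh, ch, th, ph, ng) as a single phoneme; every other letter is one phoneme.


Parsing 'uothng' greedily, digraphs first:
  'u' -> vowel phoneme (phonemes so far: 1)
  'o' -> vowel phoneme (phonemes so far: 2)
  'th' -> digraph (1 consonant phoneme) (phonemes so far: 3)
  'ng' -> digraph (1 consonant phoneme) (phonemes so far: 4)
Total phonemes: 4

4


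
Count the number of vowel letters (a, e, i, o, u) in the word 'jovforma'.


Scanning each character of 'jovforma':
  Position 1: 'j' -> consonant (running count: 0)
  Position 2: 'o' -> vowel (running count: 1)
  Position 3: 'v' -> consonant (running count: 1)
  Position 4: 'f' -> consonant (running count: 1)
  Position 5: 'o' -> vowel (running count: 2)
  Position 6: 'r' -> consonant (running count: 2)
  Position 7: 'm' -> consonant (running count: 2)
  Position 8: 'a' -> vowel (running count: 3)
Total vowels: 3

3


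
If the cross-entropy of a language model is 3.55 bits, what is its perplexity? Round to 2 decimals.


Perplexity formula: PP = 2^H
H = 3.55
PP = 2^3.55
Decompose: 2^3.55 = 2^3 * 2^0.55
2^3 = 8, 2^0.55 ~ 1.4640857
PP ~ 8 * 1.4640857 = 11.7126856
Rounded to 2 decimals: 11.71

11.71


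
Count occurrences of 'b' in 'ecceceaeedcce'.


Scanning 'ecceceaeedcce' for 'b':
  No matches found.
Total occurrences of 'b': 0

0


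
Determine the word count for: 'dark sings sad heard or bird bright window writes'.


Counting words by splitting on spaces:
  Word 1: 'dark'
  Word 2: 'sings'
  Word 3: 'sad'
  Word 4: 'heard'
  Word 5: 'or'
  Word 6: 'bird'
  Word 7: 'bright'
  Word 8: 'window'
  Word 9: 'writes'
Total words: 9

9


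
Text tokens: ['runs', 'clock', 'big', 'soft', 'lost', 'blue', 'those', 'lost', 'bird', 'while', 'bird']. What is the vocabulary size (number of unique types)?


Listing all tokens and tracking unique types:
  Token 1: 'runs' -> NEW (unique so far: 1)
  Token 2: 'clock' -> NEW (unique so far: 2)
  Token 3: 'big' -> NEW (unique so far: 3)
  Token 4: 'soft' -> NEW (unique so far: 4)
  Token 5: 'lost' -> NEW (unique so far: 5)
  Token 6: 'blue' -> NEW (unique so far: 6)
  Token 7: 'those' -> NEW (unique so far: 7)
  Token 8: 'lost' -> duplicate (unique so far: 7)
  Token 9: 'bird' -> NEW (unique so far: 8)
  Token 10: 'while' -> NEW (unique so far: 9)
  Token 11: 'bird' -> duplicate (unique so far: 9)
Unique types: ('big', 'bird', 'blue', 'clock', 'lost', 'runs', 'soft', 'those', 'while')
Vocabulary size: 9

9


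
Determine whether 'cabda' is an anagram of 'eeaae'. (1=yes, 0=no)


Sort characters of 'cabda': 'aabcd'
Sort characters of 'eeaae': 'aaeee'
Sorted forms differ -> they are NOT anagrams
Result: 0

0


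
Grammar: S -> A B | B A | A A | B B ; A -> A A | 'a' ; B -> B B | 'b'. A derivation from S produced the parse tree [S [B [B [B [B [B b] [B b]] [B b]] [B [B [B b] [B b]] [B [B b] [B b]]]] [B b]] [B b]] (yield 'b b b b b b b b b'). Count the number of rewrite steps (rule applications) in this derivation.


Every bracketed nonterminal node [X ...] in the tree is produced by exactly one rule application.
Reading the tree off as a leftmost derivation:
  Step 1: S  =>  B B   (applied S -> B B)
  Step 2: B B  =>  B B B   (applied B -> B B)
  Step 3: B B B  =>  B B B B   (applied B -> B B)
  Step 4: B B B B  =>  B B B B B   (applied B -> B B)
  Step 5: B B B B B  =>  B B B B B B   (applied B -> B B)
  Step 6: B B B B B B  =>  b B B B B B   (applied B -> b)
  Step 7: b B B B B B  =>  b b B B B B   (applied B -> b)
  Step 8: b b B B B B  =>  b b b B B B   (applied B -> b)
  Step 9: b b b B B B  =>  b b b B B B B   (applied B -> B B)
  Step 10: b b b B B B B  =>  b b b B B B B B   (applied B -> B B)
  Step 11: b b b B B B B B  =>  b b b b B B B B   (applied B -> b)
  Step 12: b b b b B B B B  =>  b b b b b B B B   (applied B -> b)
  Step 13: b b b b b B B B  =>  b b b b b B B B B   (applied B -> B B)
  Step 14: b b b b b B B B B  =>  b b b b b b B B B   (applied B -> b)
  Step 15: b b b b b b B B B  =>  b b b b b b b B B   (applied B -> b)
  Step 16: b b b b b b b B B  =>  b b b b b b b b B   (applied B -> b)
  Step 17: b b b b b b b b B  =>  b b b b b b b b b   (applied B -> b)
Final yield: b b b b b b b b b
Total rewrite steps: 17

17


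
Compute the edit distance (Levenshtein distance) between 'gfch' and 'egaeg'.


Building DP table for s1='gfch' (len 4) and s2='egaeg' (len 5):
       e  g  a  e  g
    0  1  2  3  4  5
  g 1  1  1  2  3  4
  f 2  2  2  2  3  4
  c 3  3  3  3  3  4
  h 4  4  4  4  4  4
Edit distance = dp[4][5] = 4

4


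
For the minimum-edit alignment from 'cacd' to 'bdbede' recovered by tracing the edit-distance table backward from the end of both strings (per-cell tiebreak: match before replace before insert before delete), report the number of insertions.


Edit distance = 5. Backtracking from cell (4, 6) with preference match > replace > insert > delete,
then listing the resulting alignment 'cacd' -> 'bdbede' left to right:
  Step 1: insert 'b' [insertion #1]
  Step 2: replace c->d
  Step 3: replace a->b
  Step 4: replace c->e
  Step 5: keep 'd'
  Step 6: insert 'e' [insertion #2]
Total insertions: 2

2


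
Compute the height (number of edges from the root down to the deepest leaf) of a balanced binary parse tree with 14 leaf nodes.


In a balanced binary tree with n leaves the deepest leaf is ceil(log2(n)) edges below the root.
log2(14) = 3.8074
ceil(3.8074) = 4
height (edges) = 4

4


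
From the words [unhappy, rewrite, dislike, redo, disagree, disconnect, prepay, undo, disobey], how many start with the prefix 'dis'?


Checking each word for prefix 'dis':
  'unhappy' -> no (count: 0)
  'rewrite' -> no (count: 0)
  'dislike' -> YES, starts with 'dis' (count: 1)
  'redo' -> no (count: 1)
  'disagree' -> YES, starts with 'dis' (count: 2)
  'disconnect' -> YES, starts with 'dis' (count: 3)
  'prepay' -> no (count: 3)
  'undo' -> no (count: 3)
  'disobey' -> YES, starts with 'dis' (count: 4)
Total with prefix 'dis': 4

4


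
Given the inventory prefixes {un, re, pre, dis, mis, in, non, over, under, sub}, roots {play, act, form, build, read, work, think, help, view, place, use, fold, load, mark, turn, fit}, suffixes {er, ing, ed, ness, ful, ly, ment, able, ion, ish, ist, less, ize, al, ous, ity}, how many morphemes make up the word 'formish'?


Segmenting 'formish' against the inventory:
  'form' -> root (morpheme 1)
  'ish' -> suffix (morpheme 2)
Total morphemes: 2

2


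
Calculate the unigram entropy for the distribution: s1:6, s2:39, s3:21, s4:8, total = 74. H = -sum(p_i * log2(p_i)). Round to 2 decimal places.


Computing entropy H = -sum(p_i * log2(p_i)):
  s1: p = 6/74 = 0.0811, -p*log2(p) = 0.2939
  s2: p = 39/74 = 0.5270, -p*log2(p) = 0.4870
  s3: p = 21/74 = 0.2838, -p*log2(p) = 0.5157
  s4: p = 8/74 = 0.1081, -p*log2(p) = 0.3470
H = sum of terms = 1.6436
Rounded to 2 decimals: 1.64

1.64


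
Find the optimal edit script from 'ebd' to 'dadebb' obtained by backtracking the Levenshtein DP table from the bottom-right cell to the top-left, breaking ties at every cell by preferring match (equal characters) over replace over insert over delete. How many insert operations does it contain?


Edit distance = 4. Backtracking from cell (3, 6) with preference match > replace > insert > delete,
then listing the resulting alignment 'ebd' -> 'dadebb' left to right:
  Step 1: insert 'd' [insertion #1]
  Step 2: insert 'a' [insertion #2]
  Step 3: insert 'd' [insertion #3]
  Step 4: keep 'e'
  Step 5: keep 'b'
  Step 6: replace d->b
Total insertions: 3

3


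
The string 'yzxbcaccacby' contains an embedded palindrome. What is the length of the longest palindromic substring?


Scanning 'yzxbcaccacby' for palindromic substrings.
Substring at positions 3-10: 'bcaccacb'.
Check: reverse('bcaccacb') = 'bcaccacb' -> palindrome confirmed.
Neighbouring characters ('x' / 'y') break symmetry, so it cannot extend further.
No longer palindromic substring exists; longest length = 8

8


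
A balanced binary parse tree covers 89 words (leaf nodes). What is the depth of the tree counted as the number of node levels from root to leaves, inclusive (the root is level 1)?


In a balanced binary tree with n leaves the deepest leaf is ceil(log2(n)) edges below the root,
so counting node levels inclusive of root and leaves gives ceil(log2(n)) + 1 levels.
log2(89) = 6.4757
ceil(6.4757) = 7
levels = 7 + 1 = 8

8


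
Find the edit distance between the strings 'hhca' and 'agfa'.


Building DP table for s1='hhca' (len 4) and s2='agfa' (len 4):
       a  g  f  a
    0  1  2  3  4
  h 1  1  2  3  4
  h 2  2  2  3  4
  c 3  3  3  3  4
  a 4  3  4  4  3
Edit distance = dp[4][4] = 3

3


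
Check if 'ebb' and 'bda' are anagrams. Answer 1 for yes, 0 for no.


Sort characters of 'ebb': 'bbe'
Sort characters of 'bda': 'abd'
Sorted forms differ -> they are NOT anagrams
Result: 0

0


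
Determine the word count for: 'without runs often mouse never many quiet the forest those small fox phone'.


Counting words by splitting on spaces:
  Word 1: 'without'
  Word 2: 'runs'
  Word 3: 'often'
  Word 4: 'mouse'
  Word 5: 'never'
  Word 6: 'many'
  Word 7: 'quiet'
  Word 8: 'the'
  Word 9: 'forest'
  Word 10: 'those'
  Word 11: 'small'
  Word 12: 'fox'
  Word 13: 'phone'
Total words: 13

13


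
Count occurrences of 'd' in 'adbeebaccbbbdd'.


Scanning 'adbeebaccbbbdd' for 'd':
  Position 1: 'd' -> MATCH (count: 1)
  Position 12: 'd' -> MATCH (count: 2)
  Position 13: 'd' -> MATCH (count: 3)
Total occurrences of 'd': 3

3


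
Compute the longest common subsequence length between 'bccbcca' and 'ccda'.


DP table for LCS of 'bccbcca' and 'ccda':
       c  c  d  a
    0  0  0  0  0
  b 0  0  0  0  0
  c 0  1  1  1  1
  c 0  1  2  2  2
  b 0  1  2  2  2
  c 0  1  2  2  2
  c 0  1  2  2  2
  a 0  1  2  2  3
LCS: 'cca'
LCS length = 3

3


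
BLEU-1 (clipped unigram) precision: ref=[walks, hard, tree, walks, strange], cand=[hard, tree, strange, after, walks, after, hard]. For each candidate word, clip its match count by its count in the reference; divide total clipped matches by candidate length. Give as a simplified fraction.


Reference word counts: {'hard': 1, 'strange': 1, 'tree': 1, 'walks': 2}
Checking each candidate word (with clipping):
  'hard' -> in reference (ref count 1, used 1/1) -> match (matches: 1)
  'tree' -> in reference (ref count 1, used 1/1) -> match (matches: 2)
  'strange' -> in reference (ref count 1, used 1/1) -> match (matches: 3)
  'after' -> not in reference -> no match (matches: 3)
  'walks' -> in reference (ref count 2, used 1/2) -> match (matches: 4)
  'after' -> not in reference -> no match (matches: 4)
  'hard' -> ref count 1 already used up (1/1) -> clipped, no match (matches: 4)
Clipped matches: 4, Candidate length: 7
Precision = 4/7

4/7


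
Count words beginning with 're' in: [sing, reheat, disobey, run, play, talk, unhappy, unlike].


Checking each word for prefix 're':
  'sing' -> no (count: 0)
  'reheat' -> YES, starts with 're' (count: 1)
  'disobey' -> no (count: 1)
  'run' -> no (count: 1)
  'play' -> no (count: 1)
  'talk' -> no (count: 1)
  'unhappy' -> no (count: 1)
  'unlike' -> no (count: 1)
Total with prefix 're': 1

1


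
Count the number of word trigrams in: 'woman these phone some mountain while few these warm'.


Word trigrams from [9] words:
  Trigram 1: (woman these phone)
  Trigram 2: (these phone some)
  Trigram 3: (phone some mountain)
  Trigram 4: (some mountain while)
  Trigram 5: (mountain while few)
  Trigram 6: (while few these)
  Trigram 7: (few these warm)
Total word trigrams: 9 - 2 = 7

7


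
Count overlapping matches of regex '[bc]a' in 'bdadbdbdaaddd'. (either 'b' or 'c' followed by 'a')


Pattern: [bc]a means either 'b' or 'c' followed by 'a'.
Scanning 'bdadbdbdaaddd' position-by-position:
  Pos 0: window 'bd' -> no
  Pos 1: window 'da' -> no
  Pos 2: window 'ad' -> no
  Pos 3: window 'db' -> no
  Pos 4: window 'bd' -> no
  Pos 5: window 'db' -> no
  Pos 6: window 'bd' -> no
  Pos 7: window 'da' -> no
  Pos 8: window 'aa' -> no
  Pos 9: window 'ad' -> no
  Pos 10: window 'dd' -> no
  Pos 11: window 'dd' -> no
  Pos 12: window 'd' -> no
Total matches: 0

0


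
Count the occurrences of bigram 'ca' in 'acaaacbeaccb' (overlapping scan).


Scanning 'acaaacbeaccb' for bigram 'ca':
  Position 0: 'ac' -> no
  Position 1: 'ca' -> MATCH
  Position 2: 'aa' -> no
  Position 3: 'aa' -> no
  Position 4: 'ac' -> no
  Position 5: 'cb' -> no
  Position 6: 'be' -> no
  Position 7: 'ea' -> no
  Position 8: 'ac' -> no
  Position 9: 'cc' -> no
  Position 10: 'cb' -> no
Total matches: 1

1


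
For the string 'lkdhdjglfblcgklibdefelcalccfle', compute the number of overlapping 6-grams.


String 'lkdhdjglfblcgklibdefelcalccfle' has length L = 30.
Number of overlapping n-grams = L - n + 1
Substituting: 30 - 6 + 1 = 25

25


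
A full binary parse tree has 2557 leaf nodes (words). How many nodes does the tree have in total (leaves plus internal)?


Leaf nodes (terminals): 2557
Internal nodes = n - 1 = 2557 - 1 = 2556
Total = leaves + internal = 2557 + 2556 = 5113

5113


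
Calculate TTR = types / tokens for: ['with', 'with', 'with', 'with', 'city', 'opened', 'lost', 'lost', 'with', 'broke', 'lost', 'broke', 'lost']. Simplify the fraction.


Tokens: 13
Unique types: ('broke', 'city', 'lost', 'opened', 'with') = 5
TTR = 5/13
Already in lowest terms.

5/13


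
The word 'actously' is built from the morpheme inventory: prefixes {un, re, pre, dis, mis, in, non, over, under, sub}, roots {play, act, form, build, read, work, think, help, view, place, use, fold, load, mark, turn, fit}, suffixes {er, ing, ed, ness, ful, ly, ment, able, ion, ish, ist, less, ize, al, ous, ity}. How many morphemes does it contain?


Segmenting 'actously' against the inventory:
  'act' -> root (morpheme 1)
  'ous' -> suffix (morpheme 2)
  'ly' -> suffix (morpheme 3)
Total morphemes: 3

3


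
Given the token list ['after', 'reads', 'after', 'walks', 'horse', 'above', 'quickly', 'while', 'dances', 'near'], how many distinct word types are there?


Listing all tokens and tracking unique types:
  Token 1: 'after' -> NEW (unique so far: 1)
  Token 2: 'reads' -> NEW (unique so far: 2)
  Token 3: 'after' -> duplicate (unique so far: 2)
  Token 4: 'walks' -> NEW (unique so far: 3)
  Token 5: 'horse' -> NEW (unique so far: 4)
  Token 6: 'above' -> NEW (unique so far: 5)
  Token 7: 'quickly' -> NEW (unique so far: 6)
  Token 8: 'while' -> NEW (unique so far: 7)
  Token 9: 'dances' -> NEW (unique so far: 8)
  Token 10: 'near' -> NEW (unique so far: 9)
Unique types: ('above', 'after', 'dances', 'horse', 'near', 'quickly', 'reads', 'walks', 'while')
Vocabulary size: 9

9


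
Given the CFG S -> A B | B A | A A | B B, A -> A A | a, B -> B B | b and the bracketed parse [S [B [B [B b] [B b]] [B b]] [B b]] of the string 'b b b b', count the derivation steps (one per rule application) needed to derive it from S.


Every bracketed nonterminal node [X ...] in the tree is produced by exactly one rule application.
Reading the tree off as a leftmost derivation:
  Step 1: S  =>  B B   (applied S -> B B)
  Step 2: B B  =>  B B B   (applied B -> B B)
  Step 3: B B B  =>  B B B B   (applied B -> B B)
  Step 4: B B B B  =>  b B B B   (applied B -> b)
  Step 5: b B B B  =>  b b B B   (applied B -> b)
  Step 6: b b B B  =>  b b b B   (applied B -> b)
  Step 7: b b b B  =>  b b b b   (applied B -> b)
Final yield: b b b b
Total rewrite steps: 7

7


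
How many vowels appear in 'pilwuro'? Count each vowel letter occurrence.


Scanning each character of 'pilwuro':
  Position 1: 'p' -> consonant (running count: 0)
  Position 2: 'i' -> vowel (running count: 1)
  Position 3: 'l' -> consonant (running count: 1)
  Position 4: 'w' -> consonant (running count: 1)
  Position 5: 'u' -> vowel (running count: 2)
  Position 6: 'r' -> consonant (running count: 2)
  Position 7: 'o' -> vowel (running count: 3)
Total vowels: 3

3


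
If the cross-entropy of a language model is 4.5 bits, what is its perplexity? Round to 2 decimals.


Perplexity formula: PP = 2^H
H = 4.5
PP = 2^4.5
Decompose: 2^4.5 = 2^4 * 2^0.5 = 2^4 * sqrt(2)
2^4 = 16, sqrt(2) ~ 1.4142136
PP ~ 16 * 1.4142136 = 22.6274176
Rounded to 2 decimals: 22.63

22.63


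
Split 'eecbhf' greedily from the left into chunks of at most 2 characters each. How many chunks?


'eecbhf' has 6 characters.
Chunking with max size 2:
  Chunk 1: 'ee' (positions 0-1)
  Chunk 2: 'cb' (positions 2-3)
  Chunk 3: 'hf' (positions 4-5)
Total chunks: ceil(6 / 2) = 3

3
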